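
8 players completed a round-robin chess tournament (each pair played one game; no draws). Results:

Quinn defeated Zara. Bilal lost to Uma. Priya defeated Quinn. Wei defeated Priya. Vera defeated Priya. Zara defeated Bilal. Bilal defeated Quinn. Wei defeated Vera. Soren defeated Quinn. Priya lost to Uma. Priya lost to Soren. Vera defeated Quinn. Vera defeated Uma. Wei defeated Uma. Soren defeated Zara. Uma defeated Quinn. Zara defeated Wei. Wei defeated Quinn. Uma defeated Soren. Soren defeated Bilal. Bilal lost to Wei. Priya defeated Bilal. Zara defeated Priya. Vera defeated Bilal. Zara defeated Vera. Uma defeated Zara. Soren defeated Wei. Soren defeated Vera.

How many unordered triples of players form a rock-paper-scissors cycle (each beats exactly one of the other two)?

Win totals: Priya 2, Soren 6, Zara 4, Uma 5, Vera 4, Quinn 1, Bilal 1, Wei 5.
A player with w wins dominates both others in C(w,2) triples; summing gives 1 + 15 + 6 + 10 + 6 + 0 + 0 + 10 = 48 transitive triples.
Total triples C(8,3) = 56, so cyclic triples = 56 − 48 = 8.

8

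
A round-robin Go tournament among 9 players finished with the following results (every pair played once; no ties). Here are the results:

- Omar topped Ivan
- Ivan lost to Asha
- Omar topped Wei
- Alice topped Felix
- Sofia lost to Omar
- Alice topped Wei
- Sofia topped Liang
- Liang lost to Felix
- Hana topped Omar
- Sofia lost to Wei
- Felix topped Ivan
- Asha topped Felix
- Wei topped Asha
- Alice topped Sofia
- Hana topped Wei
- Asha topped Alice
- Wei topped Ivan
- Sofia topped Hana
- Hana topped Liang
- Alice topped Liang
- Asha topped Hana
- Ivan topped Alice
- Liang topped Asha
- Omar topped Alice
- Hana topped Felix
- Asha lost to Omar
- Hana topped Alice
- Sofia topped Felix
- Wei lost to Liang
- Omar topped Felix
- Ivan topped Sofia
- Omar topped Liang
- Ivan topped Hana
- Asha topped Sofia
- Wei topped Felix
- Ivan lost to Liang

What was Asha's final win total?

5

Asha's results: beat Sofia, Ivan, Felix, Alice, Hana; lost to Wei, Liang, Omar.
That is 5 wins.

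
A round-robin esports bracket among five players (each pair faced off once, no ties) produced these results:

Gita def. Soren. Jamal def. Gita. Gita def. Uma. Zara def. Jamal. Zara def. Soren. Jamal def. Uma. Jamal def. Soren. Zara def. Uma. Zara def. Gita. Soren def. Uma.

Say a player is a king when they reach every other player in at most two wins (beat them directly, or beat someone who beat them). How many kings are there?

Soren cannot reach Gita, Jamal, Zara in two steps.
Gita cannot reach Jamal, Zara in two steps.
Uma cannot reach Soren, Gita, Jamal, Zara in two steps.
Jamal cannot reach Zara in two steps.
Zara reaches everyone (king).
Kings: Zara — 1.

1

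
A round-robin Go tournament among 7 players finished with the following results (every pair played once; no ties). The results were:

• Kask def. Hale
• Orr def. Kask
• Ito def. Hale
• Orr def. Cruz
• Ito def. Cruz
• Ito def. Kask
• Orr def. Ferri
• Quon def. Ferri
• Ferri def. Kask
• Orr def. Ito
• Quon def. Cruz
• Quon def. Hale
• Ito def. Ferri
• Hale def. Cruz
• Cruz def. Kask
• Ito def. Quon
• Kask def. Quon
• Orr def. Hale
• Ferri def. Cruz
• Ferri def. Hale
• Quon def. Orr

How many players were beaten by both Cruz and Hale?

0

Cruz beat: Kask.
Hale beat: Cruz.
No one was beaten by both.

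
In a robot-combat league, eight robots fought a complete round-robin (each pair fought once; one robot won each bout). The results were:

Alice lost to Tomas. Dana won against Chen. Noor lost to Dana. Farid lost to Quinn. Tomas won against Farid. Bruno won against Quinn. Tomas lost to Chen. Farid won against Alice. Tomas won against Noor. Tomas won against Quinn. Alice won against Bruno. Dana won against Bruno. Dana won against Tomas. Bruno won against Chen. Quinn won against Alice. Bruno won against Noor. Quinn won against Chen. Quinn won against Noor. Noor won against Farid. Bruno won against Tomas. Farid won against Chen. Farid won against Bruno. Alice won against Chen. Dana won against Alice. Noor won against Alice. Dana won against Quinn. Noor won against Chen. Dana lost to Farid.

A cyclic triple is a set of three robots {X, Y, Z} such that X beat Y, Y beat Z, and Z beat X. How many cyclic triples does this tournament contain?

13

Win totals: Dana 6, Noor 3, Quinn 4, Tomas 4, Bruno 4, Farid 4, Alice 2, Chen 1.
A robot with w wins dominates both others in C(w,2) triples; summing gives 15 + 3 + 6 + 6 + 6 + 6 + 1 + 0 = 43 transitive triples.
Total triples C(8,3) = 56, so cyclic triples = 56 − 43 = 13.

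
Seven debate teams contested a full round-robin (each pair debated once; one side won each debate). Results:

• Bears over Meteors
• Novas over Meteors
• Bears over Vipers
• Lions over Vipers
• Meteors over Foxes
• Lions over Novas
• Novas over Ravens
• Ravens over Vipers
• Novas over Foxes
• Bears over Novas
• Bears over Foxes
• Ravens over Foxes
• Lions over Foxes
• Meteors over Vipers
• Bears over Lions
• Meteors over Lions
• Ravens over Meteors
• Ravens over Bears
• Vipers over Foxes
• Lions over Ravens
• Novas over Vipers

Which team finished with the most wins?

Bears

Win totals: Ravens 4, Foxes 0, Vipers 1, Lions 4, Novas 4, Meteors 3, Bears 5.
Bears leads with 5 wins (next highest: 4).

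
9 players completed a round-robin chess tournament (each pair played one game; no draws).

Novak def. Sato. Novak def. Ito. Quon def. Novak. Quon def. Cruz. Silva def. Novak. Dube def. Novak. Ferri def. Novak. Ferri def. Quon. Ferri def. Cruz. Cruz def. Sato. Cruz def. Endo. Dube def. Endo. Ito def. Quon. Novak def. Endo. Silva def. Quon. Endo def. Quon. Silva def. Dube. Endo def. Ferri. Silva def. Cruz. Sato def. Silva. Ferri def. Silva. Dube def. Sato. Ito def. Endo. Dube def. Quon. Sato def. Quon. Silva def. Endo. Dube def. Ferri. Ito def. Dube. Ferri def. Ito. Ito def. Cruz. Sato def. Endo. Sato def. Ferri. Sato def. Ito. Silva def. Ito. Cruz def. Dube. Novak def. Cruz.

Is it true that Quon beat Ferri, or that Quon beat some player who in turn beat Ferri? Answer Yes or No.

No

Quon did not beat Ferri directly.
Quon beat Cruz, Novak, but each of them lost to Ferri. No two-step path.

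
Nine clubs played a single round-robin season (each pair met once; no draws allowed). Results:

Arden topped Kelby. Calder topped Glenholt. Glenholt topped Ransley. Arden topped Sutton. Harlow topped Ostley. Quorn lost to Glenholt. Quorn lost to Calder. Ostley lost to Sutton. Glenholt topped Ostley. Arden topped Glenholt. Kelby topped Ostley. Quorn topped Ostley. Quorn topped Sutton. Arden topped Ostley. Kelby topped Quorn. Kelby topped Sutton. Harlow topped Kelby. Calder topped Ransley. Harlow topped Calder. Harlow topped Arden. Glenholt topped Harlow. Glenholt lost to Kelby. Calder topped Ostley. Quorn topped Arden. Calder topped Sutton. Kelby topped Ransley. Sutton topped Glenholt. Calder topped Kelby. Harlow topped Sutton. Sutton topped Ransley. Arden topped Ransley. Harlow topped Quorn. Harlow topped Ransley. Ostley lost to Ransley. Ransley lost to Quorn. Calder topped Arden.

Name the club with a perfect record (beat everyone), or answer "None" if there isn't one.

None

Highest win total is Harlow with 7 (out of 8 possible).
Harlow lost to Glenholt, so no club went undefeated.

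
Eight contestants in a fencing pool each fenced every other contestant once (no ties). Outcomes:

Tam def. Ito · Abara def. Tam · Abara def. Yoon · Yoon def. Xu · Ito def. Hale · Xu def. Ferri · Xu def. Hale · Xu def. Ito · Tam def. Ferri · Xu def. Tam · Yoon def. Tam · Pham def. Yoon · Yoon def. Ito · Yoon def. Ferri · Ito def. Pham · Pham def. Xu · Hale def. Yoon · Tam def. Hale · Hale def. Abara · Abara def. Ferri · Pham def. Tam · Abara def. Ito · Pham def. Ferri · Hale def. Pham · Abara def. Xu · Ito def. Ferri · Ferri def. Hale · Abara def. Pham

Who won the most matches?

Abara

Win totals: Xu 4, Tam 3, Yoon 4, Ito 3, Pham 4, Hale 3, Abara 6, Ferri 1.
Abara leads with 6 wins (next highest: 4).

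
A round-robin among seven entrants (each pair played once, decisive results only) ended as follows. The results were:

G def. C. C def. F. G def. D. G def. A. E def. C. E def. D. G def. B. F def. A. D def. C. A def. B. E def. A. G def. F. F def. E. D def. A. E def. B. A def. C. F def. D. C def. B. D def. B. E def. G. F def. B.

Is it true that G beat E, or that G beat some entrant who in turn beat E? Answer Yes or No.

Yes

G did not beat E directly.
G beat A, B, C, D, F. Of those, F beat E.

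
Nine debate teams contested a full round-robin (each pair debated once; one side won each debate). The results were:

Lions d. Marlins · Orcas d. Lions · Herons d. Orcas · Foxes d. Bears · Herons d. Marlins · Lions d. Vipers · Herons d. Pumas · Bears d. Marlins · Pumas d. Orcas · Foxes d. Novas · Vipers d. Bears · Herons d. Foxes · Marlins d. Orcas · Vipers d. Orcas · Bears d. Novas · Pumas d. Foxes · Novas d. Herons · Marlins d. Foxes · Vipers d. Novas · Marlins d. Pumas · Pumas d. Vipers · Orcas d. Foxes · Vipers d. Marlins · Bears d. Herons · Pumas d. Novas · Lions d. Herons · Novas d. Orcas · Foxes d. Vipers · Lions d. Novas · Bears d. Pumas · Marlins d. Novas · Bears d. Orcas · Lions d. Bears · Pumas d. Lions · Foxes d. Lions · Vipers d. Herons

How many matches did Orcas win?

2

Orcas' results: beat Lions, Foxes; lost to Novas, Bears, Herons, Vipers, Marlins, Pumas.
That is 2 wins.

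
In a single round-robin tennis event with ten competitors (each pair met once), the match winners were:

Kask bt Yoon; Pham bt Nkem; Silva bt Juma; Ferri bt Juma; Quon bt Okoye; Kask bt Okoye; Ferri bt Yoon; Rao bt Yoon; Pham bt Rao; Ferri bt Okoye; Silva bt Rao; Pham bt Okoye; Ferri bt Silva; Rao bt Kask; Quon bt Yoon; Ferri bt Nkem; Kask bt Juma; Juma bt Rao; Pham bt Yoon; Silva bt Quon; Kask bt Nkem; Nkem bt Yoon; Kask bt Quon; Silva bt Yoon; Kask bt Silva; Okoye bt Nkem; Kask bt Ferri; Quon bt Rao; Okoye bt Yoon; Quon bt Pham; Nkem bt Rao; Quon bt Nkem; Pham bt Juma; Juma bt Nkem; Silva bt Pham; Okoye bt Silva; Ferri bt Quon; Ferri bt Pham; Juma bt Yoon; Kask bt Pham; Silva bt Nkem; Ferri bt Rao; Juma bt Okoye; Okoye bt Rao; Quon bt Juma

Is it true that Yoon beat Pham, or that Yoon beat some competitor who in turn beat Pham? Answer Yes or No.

No

Yoon did not beat Pham directly.
Yoon beat no one, so there is no intermediate competitor.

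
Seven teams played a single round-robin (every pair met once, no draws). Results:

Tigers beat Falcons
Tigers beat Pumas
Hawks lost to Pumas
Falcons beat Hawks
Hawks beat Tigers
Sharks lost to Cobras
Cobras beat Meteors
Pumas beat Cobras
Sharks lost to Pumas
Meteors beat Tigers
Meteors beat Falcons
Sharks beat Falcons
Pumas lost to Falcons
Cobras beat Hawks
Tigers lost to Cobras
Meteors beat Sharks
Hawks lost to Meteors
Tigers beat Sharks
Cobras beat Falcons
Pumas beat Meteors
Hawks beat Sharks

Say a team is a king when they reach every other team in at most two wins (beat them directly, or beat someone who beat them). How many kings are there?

Tigers reaches everyone (king).
Hawks cannot reach Meteors, Cobras in two steps.
Pumas reaches everyone (king).
Sharks cannot reach Tigers, Meteors, Cobras in two steps.
Falcons reaches everyone (king).
Meteors cannot reach Cobras in two steps.
Cobras reaches everyone (king).
Kings: Tigers, Pumas, Falcons, Cobras — 4.

4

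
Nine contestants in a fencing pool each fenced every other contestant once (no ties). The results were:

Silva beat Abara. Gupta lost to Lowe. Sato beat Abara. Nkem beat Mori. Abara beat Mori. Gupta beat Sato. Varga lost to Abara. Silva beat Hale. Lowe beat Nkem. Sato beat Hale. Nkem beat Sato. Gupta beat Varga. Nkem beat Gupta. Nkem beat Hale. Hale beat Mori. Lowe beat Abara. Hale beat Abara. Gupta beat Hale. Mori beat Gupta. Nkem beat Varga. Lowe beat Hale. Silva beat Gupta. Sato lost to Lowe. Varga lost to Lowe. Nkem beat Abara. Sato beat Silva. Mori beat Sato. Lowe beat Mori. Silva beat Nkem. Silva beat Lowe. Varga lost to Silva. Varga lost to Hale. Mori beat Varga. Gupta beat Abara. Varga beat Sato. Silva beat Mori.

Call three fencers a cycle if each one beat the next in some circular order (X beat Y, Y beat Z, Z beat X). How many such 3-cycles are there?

Win totals: Sato 3, Hale 3, Silva 7, Mori 3, Lowe 7, Abara 2, Varga 1, Nkem 6, Gupta 4.
A fencer with w wins dominates both others in C(w,2) triples; summing gives 3 + 3 + 21 + 3 + 21 + 1 + 0 + 15 + 6 = 73 transitive triples.
Total triples C(9,3) = 84, so cyclic triples = 84 − 73 = 11.

11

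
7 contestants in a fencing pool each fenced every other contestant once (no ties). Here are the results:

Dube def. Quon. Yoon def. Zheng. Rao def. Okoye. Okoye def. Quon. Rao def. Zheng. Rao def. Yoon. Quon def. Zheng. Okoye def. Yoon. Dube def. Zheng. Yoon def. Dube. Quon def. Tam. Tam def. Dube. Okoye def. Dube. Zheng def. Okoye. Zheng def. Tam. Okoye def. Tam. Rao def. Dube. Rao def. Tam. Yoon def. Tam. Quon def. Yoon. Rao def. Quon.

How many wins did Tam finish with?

1

Tam's results: beat Dube; lost to Yoon, Rao, Zheng, Okoye, Quon.
That is 1 win.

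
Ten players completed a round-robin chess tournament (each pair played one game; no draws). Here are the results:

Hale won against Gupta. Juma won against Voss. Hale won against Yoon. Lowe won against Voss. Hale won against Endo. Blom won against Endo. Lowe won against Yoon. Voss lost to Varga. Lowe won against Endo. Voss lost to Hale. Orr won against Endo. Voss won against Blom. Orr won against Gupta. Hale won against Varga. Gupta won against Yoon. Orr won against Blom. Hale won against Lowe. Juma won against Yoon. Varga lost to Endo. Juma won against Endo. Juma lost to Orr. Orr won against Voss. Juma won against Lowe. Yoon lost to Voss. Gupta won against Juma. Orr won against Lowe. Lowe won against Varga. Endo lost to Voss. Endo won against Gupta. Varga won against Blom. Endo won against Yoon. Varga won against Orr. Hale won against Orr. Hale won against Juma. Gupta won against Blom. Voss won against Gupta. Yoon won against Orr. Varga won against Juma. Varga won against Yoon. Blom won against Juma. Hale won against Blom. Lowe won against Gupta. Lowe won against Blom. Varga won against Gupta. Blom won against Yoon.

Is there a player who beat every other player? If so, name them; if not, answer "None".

Hale

Hale has 9 wins out of 9 opponents — a perfect record.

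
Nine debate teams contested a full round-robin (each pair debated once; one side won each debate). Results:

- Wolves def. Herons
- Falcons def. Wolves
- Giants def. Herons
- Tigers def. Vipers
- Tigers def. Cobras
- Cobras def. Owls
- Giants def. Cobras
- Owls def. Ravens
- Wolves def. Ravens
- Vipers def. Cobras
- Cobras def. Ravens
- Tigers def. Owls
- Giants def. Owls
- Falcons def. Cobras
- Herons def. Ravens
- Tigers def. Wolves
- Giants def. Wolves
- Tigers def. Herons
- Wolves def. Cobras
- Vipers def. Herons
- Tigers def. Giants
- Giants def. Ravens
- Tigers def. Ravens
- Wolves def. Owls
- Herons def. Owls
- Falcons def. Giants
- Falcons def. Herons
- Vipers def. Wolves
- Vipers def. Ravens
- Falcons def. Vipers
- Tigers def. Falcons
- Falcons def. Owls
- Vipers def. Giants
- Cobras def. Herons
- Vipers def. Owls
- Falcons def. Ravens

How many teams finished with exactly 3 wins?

Win totals: Owls 1, Herons 2, Wolves 4, Vipers 6, Falcons 7, Ravens 0, Cobras 3, Tigers 8, Giants 5.
Exactly 3: Cobras — 1 team.

1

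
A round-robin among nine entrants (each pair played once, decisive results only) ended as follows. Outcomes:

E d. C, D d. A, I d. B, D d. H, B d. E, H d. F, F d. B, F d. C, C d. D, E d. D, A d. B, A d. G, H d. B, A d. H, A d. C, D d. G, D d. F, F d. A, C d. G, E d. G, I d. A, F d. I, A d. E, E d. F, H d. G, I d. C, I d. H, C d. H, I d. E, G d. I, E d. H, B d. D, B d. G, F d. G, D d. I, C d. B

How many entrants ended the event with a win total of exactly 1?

Win totals: A 5, B 3, C 4, D 5, E 5, F 5, G 1, H 3, I 5.
Exactly 1: G — 1 entrant.

1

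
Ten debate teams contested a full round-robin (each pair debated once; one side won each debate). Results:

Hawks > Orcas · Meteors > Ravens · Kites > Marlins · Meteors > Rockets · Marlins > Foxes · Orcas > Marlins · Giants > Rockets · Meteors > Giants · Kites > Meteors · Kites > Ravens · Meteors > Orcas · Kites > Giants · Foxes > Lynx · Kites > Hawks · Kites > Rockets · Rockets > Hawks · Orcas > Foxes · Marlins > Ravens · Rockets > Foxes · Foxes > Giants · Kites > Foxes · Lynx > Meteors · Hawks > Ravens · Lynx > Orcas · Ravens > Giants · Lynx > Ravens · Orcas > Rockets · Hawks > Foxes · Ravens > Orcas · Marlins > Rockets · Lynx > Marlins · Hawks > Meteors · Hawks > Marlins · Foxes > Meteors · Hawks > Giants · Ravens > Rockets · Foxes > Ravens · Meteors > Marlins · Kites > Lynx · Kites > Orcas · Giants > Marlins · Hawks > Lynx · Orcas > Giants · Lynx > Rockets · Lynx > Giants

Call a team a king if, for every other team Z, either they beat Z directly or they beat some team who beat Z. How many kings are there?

Meteors cannot reach Lynx, Kites in two steps.
Foxes cannot reach Hawks, Kites in two steps.
Hawks cannot reach Kites in two steps.
Orcas cannot reach Kites in two steps.
Ravens cannot reach Meteors, Lynx, Kites in two steps.
Lynx cannot reach Kites in two steps.
Giants cannot reach Meteors, Orcas, Lynx, Kites in two steps.
Kites reaches everyone (king).
Marlins cannot reach Kites in two steps.
Rockets cannot reach Kites in two steps.
Kings: Kites — 1.

1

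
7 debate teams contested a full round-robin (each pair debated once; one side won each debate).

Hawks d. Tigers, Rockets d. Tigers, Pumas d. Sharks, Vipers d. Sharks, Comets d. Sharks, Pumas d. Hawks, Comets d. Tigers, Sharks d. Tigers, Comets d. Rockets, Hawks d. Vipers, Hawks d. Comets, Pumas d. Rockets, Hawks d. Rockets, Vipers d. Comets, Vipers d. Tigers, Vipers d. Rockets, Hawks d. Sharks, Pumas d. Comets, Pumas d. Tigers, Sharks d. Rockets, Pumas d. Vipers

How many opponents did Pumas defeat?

6

Pumas' results: beat Comets, Rockets, Hawks, Sharks, Tigers, Vipers; lost to no one.
That is 6 wins.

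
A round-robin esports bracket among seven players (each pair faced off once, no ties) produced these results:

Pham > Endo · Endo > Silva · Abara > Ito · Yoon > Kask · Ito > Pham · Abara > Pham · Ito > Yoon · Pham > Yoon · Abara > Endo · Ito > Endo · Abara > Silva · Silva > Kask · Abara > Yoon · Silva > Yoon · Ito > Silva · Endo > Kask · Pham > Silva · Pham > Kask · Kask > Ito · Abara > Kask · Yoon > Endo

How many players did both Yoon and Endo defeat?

Yoon beat: Kask, Endo.
Endo beat: Silva, Kask.
Both beat: Kask — 1.

1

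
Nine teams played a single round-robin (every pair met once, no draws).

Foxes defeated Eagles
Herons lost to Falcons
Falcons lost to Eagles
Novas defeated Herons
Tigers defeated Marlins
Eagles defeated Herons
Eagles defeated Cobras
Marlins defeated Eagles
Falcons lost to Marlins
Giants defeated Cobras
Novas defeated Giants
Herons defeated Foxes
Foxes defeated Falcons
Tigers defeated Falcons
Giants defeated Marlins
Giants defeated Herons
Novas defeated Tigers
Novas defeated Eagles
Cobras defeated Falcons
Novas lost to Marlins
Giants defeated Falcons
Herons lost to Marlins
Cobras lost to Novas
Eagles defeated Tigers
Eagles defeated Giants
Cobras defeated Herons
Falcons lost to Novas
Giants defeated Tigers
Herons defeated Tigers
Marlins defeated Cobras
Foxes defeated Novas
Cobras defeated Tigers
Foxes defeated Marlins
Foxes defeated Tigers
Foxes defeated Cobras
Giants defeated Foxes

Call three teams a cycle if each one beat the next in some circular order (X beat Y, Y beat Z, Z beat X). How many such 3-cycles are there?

14

Win totals: Tigers 2, Marlins 5, Herons 2, Cobras 3, Novas 6, Giants 6, Foxes 6, Eagles 5, Falcons 1.
A team with w wins dominates both others in C(w,2) triples; summing gives 1 + 10 + 1 + 3 + 15 + 15 + 15 + 10 + 0 = 70 transitive triples.
Total triples C(9,3) = 84, so cyclic triples = 84 − 70 = 14.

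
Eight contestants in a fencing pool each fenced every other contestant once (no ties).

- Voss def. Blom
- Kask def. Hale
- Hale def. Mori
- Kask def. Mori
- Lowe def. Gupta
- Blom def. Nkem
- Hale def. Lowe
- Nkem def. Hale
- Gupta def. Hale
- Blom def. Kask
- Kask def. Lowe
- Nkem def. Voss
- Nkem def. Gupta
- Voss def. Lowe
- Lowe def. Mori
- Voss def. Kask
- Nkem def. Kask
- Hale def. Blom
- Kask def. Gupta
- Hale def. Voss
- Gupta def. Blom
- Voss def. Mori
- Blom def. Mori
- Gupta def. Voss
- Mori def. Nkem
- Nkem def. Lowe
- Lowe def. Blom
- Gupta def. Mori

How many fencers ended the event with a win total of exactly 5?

1

Win totals: Voss 4, Nkem 5, Mori 1, Kask 4, Blom 3, Hale 4, Gupta 4, Lowe 3.
Exactly 5: Nkem — 1 fencer.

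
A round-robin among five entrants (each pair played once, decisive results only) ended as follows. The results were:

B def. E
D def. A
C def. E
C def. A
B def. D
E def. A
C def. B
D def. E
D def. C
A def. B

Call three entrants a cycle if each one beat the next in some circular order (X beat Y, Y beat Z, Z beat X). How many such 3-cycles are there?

3

Of the C(5,3) = 10 triples, the cyclic ones are: {A, B, D}; {A, B, E}; {B, C, D}.
That is 3.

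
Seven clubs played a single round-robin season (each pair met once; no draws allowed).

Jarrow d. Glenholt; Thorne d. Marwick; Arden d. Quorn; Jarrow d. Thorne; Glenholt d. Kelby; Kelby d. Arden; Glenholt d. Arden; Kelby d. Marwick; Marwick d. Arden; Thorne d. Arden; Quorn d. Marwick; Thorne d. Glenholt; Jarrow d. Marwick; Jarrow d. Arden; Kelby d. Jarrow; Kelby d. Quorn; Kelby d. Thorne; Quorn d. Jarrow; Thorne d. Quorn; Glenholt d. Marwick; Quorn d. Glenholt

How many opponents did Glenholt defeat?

Glenholt's results: beat Marwick, Kelby, Arden; lost to Jarrow, Quorn, Thorne.
That is 3 wins.

3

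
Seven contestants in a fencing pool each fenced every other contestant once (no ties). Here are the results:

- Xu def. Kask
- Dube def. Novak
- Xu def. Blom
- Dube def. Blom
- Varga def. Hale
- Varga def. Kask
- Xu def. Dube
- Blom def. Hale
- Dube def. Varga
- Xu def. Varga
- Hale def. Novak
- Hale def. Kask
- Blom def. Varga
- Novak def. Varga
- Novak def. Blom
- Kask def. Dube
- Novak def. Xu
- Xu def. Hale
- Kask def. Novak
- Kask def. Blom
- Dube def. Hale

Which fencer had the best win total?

Win totals: Novak 3, Xu 5, Dube 4, Varga 2, Hale 2, Kask 3, Blom 2.
Xu leads with 5 wins (next highest: 4).

Xu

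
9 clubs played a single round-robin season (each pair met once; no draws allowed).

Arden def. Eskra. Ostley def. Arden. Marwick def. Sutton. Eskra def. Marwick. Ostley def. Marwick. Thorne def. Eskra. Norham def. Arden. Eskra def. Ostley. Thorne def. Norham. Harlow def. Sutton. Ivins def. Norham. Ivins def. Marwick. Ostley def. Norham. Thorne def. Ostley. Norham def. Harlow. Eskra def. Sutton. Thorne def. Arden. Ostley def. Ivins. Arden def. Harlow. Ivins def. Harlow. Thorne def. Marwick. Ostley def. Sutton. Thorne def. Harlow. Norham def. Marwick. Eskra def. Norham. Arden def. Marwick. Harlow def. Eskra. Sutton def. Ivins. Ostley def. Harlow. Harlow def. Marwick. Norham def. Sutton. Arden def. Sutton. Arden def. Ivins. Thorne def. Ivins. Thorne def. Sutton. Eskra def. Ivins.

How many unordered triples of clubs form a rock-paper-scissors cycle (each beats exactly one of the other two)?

9

Win totals: Ivins 3, Ostley 6, Arden 5, Norham 4, Marwick 1, Thorne 8, Sutton 1, Eskra 5, Harlow 3.
A club with w wins dominates both others in C(w,2) triples; summing gives 3 + 15 + 10 + 6 + 0 + 28 + 0 + 10 + 3 = 75 transitive triples.
Total triples C(9,3) = 84, so cyclic triples = 84 − 75 = 9.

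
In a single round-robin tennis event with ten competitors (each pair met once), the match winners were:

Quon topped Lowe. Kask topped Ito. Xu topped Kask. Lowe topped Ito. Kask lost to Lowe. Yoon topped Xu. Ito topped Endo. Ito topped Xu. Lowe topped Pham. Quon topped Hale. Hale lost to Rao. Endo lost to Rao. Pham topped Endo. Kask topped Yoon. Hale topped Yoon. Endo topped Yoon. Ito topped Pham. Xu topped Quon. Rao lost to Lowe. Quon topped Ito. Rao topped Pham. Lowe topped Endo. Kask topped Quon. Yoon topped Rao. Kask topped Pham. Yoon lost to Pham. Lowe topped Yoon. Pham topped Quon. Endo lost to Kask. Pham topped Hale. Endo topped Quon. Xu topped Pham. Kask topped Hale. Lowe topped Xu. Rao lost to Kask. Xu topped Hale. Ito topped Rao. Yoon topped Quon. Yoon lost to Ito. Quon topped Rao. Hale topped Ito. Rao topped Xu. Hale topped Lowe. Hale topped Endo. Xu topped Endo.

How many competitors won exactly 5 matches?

2

Win totals: Quon 4, Yoon 3, Kask 7, Hale 4, Rao 4, Ito 5, Lowe 7, Pham 4, Endo 2, Xu 5.
Exactly 5: Ito, Xu — 2 competitors.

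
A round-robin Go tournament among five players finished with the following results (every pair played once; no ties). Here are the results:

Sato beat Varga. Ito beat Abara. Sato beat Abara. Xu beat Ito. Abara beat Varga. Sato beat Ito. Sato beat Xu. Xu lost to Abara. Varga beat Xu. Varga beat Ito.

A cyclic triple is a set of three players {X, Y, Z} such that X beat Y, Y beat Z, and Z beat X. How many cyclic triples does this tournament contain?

Win totals: Xu 1, Abara 2, Varga 2, Ito 1, Sato 4.
A player with w wins dominates both others in C(w,2) triples; summing gives 0 + 1 + 1 + 0 + 6 = 8 transitive triples.
Total triples C(5,3) = 10, so cyclic triples = 10 − 8 = 2.

2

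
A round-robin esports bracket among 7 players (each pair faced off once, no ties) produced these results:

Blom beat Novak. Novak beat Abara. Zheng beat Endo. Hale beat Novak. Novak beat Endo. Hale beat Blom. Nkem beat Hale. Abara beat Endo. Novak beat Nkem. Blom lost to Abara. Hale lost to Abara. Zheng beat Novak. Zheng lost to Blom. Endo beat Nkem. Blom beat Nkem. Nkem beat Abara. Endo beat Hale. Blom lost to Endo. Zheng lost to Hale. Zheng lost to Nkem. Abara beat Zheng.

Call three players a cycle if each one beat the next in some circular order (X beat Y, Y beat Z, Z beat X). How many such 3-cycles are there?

Win totals: Hale 3, Novak 3, Zheng 2, Endo 3, Blom 3, Abara 4, Nkem 3.
A player with w wins dominates both others in C(w,2) triples; summing gives 3 + 3 + 1 + 3 + 3 + 6 + 3 = 22 transitive triples.
Total triples C(7,3) = 35, so cyclic triples = 35 − 22 = 13.

13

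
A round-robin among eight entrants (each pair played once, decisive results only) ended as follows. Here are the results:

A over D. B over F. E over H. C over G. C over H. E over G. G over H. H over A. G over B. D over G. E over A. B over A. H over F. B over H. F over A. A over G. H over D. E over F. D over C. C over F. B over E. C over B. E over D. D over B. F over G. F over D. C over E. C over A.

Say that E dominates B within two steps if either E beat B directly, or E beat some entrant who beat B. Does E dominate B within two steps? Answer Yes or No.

Yes

E did not beat B directly.
E beat A, D, F, G, H. Of those, D beat B.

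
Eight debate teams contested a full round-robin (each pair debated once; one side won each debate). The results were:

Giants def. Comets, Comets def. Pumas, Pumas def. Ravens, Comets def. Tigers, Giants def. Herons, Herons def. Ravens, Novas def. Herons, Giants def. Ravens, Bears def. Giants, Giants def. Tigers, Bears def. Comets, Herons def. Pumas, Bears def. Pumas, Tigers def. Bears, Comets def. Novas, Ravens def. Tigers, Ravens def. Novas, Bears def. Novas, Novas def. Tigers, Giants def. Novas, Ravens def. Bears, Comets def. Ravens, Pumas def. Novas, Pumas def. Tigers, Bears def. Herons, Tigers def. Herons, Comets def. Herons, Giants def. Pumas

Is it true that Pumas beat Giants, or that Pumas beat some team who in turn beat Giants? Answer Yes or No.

Pumas did not beat Giants directly.
Pumas beat Tigers, Novas, Ravens, but each of them lost to Giants. No two-step path.

No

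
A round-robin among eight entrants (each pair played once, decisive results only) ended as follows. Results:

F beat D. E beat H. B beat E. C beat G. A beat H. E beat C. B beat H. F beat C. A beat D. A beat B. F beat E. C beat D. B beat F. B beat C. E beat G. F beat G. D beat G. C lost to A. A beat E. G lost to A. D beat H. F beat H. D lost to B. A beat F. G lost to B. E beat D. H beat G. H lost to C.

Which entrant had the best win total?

A

Win totals: A 7, B 6, C 3, D 2, E 4, F 5, G 0, H 1.
A leads with 7 wins (next highest: 6).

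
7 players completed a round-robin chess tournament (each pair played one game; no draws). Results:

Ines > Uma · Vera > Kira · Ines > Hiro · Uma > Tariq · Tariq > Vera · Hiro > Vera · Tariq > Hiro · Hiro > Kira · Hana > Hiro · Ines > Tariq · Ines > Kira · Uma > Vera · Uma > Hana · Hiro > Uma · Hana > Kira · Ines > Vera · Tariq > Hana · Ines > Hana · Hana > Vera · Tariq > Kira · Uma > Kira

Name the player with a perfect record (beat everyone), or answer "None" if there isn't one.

Ines has 6 wins out of 6 opponents — a perfect record.

Ines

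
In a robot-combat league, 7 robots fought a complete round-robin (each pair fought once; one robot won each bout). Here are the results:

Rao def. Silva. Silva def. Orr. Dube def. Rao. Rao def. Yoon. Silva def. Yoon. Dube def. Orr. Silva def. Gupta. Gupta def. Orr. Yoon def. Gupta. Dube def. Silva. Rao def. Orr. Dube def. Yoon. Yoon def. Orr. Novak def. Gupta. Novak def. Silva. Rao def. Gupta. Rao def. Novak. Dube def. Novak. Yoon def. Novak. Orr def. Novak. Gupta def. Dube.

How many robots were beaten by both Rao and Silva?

3

Rao beat: Silva, Novak, Yoon, Gupta, Orr.
Silva beat: Yoon, Gupta, Orr.
Both beat: Yoon, Gupta, Orr — 3.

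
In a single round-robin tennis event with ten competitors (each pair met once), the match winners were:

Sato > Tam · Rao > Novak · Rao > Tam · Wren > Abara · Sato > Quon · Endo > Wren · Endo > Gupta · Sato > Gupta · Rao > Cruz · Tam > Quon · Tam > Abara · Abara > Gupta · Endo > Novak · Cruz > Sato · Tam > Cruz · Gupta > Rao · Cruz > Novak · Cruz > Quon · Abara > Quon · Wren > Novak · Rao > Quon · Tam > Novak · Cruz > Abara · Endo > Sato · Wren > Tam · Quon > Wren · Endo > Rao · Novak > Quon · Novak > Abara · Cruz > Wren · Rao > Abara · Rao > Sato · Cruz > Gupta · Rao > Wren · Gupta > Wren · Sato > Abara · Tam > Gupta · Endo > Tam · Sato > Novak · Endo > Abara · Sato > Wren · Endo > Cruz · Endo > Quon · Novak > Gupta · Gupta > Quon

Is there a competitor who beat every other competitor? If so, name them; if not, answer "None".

Endo

Endo has 9 wins out of 9 opponents — a perfect record.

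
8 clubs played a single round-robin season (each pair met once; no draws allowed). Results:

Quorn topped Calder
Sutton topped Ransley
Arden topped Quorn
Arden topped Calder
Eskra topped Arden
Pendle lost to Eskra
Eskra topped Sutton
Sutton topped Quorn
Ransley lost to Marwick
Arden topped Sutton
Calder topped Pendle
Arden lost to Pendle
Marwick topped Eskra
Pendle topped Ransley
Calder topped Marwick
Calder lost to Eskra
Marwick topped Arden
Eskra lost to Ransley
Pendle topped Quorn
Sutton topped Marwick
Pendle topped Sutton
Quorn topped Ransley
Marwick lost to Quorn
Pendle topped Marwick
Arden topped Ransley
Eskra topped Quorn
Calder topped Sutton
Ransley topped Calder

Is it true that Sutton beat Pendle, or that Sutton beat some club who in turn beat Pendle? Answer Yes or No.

Sutton did not beat Pendle directly.
Sutton beat Quorn, Ransley, Marwick, but each of them lost to Pendle. No two-step path.

No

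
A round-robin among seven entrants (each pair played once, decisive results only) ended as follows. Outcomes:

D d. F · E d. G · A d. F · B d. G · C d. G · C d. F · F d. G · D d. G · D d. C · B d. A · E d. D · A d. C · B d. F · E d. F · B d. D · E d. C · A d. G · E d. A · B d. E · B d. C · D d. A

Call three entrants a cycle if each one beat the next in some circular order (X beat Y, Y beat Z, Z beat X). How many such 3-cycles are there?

0

Win totals: A 3, B 6, C 2, D 4, E 5, F 1, G 0.
An entrant with w wins dominates both others in C(w,2) triples; summing gives 3 + 15 + 1 + 6 + 10 + 0 + 0 = 35 transitive triples.
Total triples C(7,3) = 35, so cyclic triples = 35 − 35 = 0.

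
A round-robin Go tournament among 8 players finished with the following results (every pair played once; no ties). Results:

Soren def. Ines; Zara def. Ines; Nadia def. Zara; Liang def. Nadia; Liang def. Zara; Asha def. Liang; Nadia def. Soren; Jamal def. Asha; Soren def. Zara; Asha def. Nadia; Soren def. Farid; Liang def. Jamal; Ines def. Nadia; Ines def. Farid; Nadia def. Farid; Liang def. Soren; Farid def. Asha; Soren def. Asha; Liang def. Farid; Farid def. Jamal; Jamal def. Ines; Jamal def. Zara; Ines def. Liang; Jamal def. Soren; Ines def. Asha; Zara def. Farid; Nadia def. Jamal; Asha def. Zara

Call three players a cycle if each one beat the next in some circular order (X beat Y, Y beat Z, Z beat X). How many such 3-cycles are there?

17

Win totals: Ines 4, Nadia 4, Asha 3, Farid 2, Zara 2, Liang 5, Jamal 4, Soren 4.
A player with w wins dominates both others in C(w,2) triples; summing gives 6 + 6 + 3 + 1 + 1 + 10 + 6 + 6 = 39 transitive triples.
Total triples C(8,3) = 56, so cyclic triples = 56 − 39 = 17.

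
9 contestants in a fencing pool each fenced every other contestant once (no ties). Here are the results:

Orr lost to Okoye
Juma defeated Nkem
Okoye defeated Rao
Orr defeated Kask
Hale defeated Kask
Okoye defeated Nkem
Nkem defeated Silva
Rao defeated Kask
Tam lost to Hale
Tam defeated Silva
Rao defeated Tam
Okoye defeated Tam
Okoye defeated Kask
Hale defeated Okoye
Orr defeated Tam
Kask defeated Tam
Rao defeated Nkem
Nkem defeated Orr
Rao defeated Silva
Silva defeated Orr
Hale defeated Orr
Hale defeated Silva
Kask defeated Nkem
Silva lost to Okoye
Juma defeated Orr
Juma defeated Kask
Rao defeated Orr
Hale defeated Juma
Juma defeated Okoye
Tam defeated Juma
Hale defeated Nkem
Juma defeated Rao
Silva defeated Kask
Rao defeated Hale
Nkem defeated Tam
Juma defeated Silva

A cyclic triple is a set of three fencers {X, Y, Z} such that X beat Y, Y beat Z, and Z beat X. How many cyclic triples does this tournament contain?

Win totals: Juma 6, Tam 2, Hale 7, Rao 6, Okoye 6, Kask 2, Orr 2, Nkem 3, Silva 2.
A fencer with w wins dominates both others in C(w,2) triples; summing gives 15 + 1 + 21 + 15 + 15 + 1 + 1 + 3 + 1 = 73 transitive triples.
Total triples C(9,3) = 84, so cyclic triples = 84 − 73 = 11.

11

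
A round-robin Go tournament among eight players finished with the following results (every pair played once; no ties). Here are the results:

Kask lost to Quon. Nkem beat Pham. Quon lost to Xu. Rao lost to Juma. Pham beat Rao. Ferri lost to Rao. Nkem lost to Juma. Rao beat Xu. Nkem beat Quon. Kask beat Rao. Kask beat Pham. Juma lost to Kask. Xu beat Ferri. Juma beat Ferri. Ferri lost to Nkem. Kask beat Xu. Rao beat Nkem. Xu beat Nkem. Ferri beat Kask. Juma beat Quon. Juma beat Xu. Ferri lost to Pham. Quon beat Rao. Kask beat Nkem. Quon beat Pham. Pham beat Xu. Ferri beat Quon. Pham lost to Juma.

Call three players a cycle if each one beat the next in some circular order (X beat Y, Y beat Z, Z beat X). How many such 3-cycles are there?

15

Win totals: Xu 3, Kask 5, Ferri 2, Quon 3, Nkem 3, Juma 6, Pham 3, Rao 3.
A player with w wins dominates both others in C(w,2) triples; summing gives 3 + 10 + 1 + 3 + 3 + 15 + 3 + 3 = 41 transitive triples.
Total triples C(8,3) = 56, so cyclic triples = 56 − 41 = 15.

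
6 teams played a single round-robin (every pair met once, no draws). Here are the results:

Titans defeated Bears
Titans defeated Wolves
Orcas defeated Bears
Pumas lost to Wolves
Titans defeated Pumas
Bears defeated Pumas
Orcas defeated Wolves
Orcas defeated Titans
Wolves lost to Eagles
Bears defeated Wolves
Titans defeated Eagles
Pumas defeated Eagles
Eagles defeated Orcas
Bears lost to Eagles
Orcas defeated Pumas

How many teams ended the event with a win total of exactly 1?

Win totals: Pumas 1, Eagles 3, Orcas 4, Bears 2, Wolves 1, Titans 4.
Exactly 1: Pumas, Wolves — 2 teams.

2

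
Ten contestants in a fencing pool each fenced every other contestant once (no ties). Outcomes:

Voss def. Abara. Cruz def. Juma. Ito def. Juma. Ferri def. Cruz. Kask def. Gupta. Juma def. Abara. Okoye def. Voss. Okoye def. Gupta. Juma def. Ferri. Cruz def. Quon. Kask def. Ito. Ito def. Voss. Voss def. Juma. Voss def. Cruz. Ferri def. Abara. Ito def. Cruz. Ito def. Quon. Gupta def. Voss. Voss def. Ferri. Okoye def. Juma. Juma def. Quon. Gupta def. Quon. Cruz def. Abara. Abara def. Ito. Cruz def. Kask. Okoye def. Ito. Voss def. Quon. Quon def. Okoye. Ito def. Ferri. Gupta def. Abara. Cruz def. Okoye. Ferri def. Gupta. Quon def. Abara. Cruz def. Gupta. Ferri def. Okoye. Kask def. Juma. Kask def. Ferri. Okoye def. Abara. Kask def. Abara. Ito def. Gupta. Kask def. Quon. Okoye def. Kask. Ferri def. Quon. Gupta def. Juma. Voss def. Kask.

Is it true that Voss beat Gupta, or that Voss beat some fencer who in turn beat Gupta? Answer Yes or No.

Yes

Voss did not beat Gupta directly.
Voss beat Ferri, Cruz, Juma, Quon, Kask, Abara. Of those, Ferri beat Gupta.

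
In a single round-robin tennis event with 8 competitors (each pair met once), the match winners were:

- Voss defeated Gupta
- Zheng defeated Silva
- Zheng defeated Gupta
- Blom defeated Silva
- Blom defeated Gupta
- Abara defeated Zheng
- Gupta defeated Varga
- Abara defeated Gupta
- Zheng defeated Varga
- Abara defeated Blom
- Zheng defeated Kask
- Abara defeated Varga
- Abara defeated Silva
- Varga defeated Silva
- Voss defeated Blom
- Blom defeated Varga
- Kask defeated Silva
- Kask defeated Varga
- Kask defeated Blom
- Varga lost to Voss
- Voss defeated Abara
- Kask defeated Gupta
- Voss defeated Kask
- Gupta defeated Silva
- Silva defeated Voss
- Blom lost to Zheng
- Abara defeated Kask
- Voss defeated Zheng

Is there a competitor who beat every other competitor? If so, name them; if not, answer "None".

None

Highest win total is Voss with 6 (out of 7 possible).
Voss lost to Silva, so no competitor went undefeated.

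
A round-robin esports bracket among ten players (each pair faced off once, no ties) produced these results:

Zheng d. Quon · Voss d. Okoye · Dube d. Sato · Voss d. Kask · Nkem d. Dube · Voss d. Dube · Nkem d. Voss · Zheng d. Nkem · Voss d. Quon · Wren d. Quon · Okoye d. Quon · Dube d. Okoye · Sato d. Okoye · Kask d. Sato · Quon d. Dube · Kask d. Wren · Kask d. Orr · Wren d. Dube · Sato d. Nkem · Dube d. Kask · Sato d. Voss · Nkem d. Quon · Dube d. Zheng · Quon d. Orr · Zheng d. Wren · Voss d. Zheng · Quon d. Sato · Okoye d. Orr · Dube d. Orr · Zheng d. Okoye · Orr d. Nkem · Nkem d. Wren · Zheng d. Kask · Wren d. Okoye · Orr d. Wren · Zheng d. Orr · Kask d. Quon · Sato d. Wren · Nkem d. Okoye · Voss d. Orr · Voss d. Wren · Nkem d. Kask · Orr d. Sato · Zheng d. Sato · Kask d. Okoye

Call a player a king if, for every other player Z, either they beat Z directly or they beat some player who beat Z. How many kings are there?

Wren cannot reach Voss, Nkem in two steps.
Voss reaches everyone (king).
Orr cannot reach Zheng in two steps.
Nkem reaches everyone (king).
Kask cannot reach Zheng in two steps.
Okoye cannot reach Voss, Kask, Zheng in two steps.
Dube reaches everyone (king).
Zheng reaches everyone (king).
Quon reaches everyone (king).
Sato reaches everyone (king).
Kings: Voss, Nkem, Dube, Zheng, Quon, Sato — 6.

6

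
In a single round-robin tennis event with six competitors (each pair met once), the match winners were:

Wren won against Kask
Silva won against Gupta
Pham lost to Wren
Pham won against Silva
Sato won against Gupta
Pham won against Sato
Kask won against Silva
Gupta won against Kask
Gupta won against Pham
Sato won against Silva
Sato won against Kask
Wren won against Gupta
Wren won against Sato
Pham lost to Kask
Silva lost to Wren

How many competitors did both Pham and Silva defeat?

Pham beat: Silva, Sato.
Silva beat: Gupta.
No one was beaten by both.

0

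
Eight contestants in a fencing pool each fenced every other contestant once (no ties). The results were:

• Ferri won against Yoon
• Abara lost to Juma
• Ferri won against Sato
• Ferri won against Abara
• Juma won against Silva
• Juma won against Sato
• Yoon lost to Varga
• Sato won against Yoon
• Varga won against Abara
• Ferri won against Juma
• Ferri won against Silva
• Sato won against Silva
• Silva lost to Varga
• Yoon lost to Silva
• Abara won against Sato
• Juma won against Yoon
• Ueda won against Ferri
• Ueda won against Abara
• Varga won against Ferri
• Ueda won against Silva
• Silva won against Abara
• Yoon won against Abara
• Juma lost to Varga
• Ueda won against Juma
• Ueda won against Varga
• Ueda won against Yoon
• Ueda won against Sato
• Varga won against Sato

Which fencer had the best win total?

Ueda

Win totals: Juma 4, Silva 2, Ueda 7, Abara 1, Sato 2, Yoon 1, Ferri 5, Varga 6.
Ueda leads with 7 wins (next highest: 6).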